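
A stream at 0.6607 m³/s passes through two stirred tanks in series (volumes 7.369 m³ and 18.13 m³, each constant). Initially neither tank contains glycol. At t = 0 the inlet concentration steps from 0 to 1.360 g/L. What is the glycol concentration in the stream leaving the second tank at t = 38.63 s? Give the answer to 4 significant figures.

Time constants: τᵢ = Vᵢ/Q for each well-mixed tank.
τ₁ = 7.369/0.6607 = 11.1533 s; τ₂ = 18.13/0.6607 = 27.4406 s.
Solving the cascade with C₁(0)=C₂(0)=0 gives C₂(t) = C_in[1 − (τ₁ e^(−t/τ₁) − τ₂ e^(−t/τ₂))/(τ₁ − τ₂)].
At t = 38.63: e^(−t/τ₁) = 0.0313186, e^(−t/τ₂) = 0.244689.
C₂ = 1.360·[1 − (11.1533·0.0313186 − 27.4406·0.244689)/(-16.2873)] = 1.360·0.609198 = 0.828509 g/L.

0.8285 g/L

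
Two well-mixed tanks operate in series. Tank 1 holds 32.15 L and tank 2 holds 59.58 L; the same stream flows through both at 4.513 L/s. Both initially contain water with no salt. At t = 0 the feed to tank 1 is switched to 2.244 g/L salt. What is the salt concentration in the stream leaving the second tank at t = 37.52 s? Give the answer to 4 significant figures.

Time constants: τᵢ = Vᵢ/Q for each well-mixed tank.
τ₁ = 32.15/4.513 = 7.12386 s; τ₂ = 59.58/4.513 = 13.2019 s.
Solving the cascade with C₁(0)=C₂(0)=0 gives C₂(t) = C_in[1 − (τ₁ e^(−t/τ₁) − τ₂ e^(−t/τ₂))/(τ₁ − τ₂)].
At t = 37.52: e^(−t/τ₁) = 0.00516007, e^(−t/τ₂) = 0.0583076.
C₂ = 2.244·[1 − (7.12386·0.00516007 − 13.2019·0.0583076)/(-6.07800)] = 2.244·0.879400 = 1.97337 g/L.

1.973 g/L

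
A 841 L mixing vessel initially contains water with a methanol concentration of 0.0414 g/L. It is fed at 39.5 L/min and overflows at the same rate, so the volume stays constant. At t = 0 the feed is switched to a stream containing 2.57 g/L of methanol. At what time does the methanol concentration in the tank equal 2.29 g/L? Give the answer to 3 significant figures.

Species balance: V dC/dt = Q(C_in − C) ⇒ τ = V/Q = 21.291 min.
C(t) = C_in + (C₀ − C_in) e^(−t/τ). Set C = 2.29 and solve for t:
e^(−t/τ) = (C − C_in)/(C₀ − C_in) = (2.29 − 2.57)/(0.0414 − 2.57) = 0.11073
t = −τ ln(…) = 21.291 × 2.2006 = 46.854 min.

46.9 min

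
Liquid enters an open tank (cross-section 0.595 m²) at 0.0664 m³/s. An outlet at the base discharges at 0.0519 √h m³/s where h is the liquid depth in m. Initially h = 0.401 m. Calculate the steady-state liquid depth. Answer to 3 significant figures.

1.64 m

Volume balance on the tank: A dh/dt = Q_in − 0.0519 √h. At steady state dh/dt = 0:
Q_in = 0.0519 √h_ss ⇒ √h_ss = 0.0664/0.0519 = 1.2794.
h_ss = 1.2794² = 1.6368 m. (Since h₀ = 0.401 m < h_ss, the level will rise toward this value.)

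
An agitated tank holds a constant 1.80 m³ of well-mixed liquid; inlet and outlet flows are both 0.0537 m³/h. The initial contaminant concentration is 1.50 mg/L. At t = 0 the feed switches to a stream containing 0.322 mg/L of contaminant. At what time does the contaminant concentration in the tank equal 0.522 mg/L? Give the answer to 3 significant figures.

Species balance: V dC/dt = Q(C_in − C) ⇒ τ = V/Q = 33.520 h.
C(t) = C_in + (C₀ − C_in) e^(−t/τ). Set C = 0.522 and solve for t:
e^(−t/τ) = (C − C_in)/(C₀ − C_in) = (0.522 − 0.322)/(1.50 − 0.322) = 0.16978
t = −τ ln(…) = 33.520 × 1.7733 = 59.439 h.

59.4 h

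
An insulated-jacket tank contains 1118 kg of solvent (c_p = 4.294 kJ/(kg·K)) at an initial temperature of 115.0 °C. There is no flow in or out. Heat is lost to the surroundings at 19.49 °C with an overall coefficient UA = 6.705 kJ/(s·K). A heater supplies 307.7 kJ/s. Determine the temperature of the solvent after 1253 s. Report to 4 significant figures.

74.00 °C

Lumped-capacitance energy balance: M c_p dT/dt = UA(T_amb − T) + Q̇.
dT/dt = (T_ss − T)/τ with T_ss = T_amb + Q̇/UA = 19.49 + 307.7/6.705 = 65.3811 °C, τ = M c_p/UA = 1118·4.294/6.705 = 715.987 s.
This is linear first-order; T(t) = T_ss + (T₀ − T_ss) e^(−t/τ).
T(1253) = 65.3811 + (49.6189)·0.173768 = 74.0033 °C.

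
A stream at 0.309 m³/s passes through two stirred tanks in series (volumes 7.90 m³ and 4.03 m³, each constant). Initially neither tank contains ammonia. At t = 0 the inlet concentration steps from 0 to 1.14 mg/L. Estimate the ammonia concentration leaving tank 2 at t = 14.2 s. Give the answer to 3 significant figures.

0.204 mg/L

Species balance on tank i: dCᵢ/dt = (Cᵢ₋₁ − Cᵢ)/τᵢ with τᵢ = Vᵢ/Q.
τ₁ = 7.90/0.309 = 25.566 s; τ₂ = 4.03/0.309 = 13.042 s.
Solving the cascade with C₁(0)=C₂(0)=0 gives C₂(t) = C_in[1 − (τ₁ e^(−t/τ₁) − τ₂ e^(−t/τ₂))/(τ₁ − τ₂)].
At t = 14.2: e^(−t/τ₁) = 0.57383, e^(−t/τ₂) = 0.33663.
C₂ = 1.14·[1 − (25.566·0.57383 − 13.042·0.33663)/(12.524)] = 1.14·0.17915 = 0.20424 mg/L.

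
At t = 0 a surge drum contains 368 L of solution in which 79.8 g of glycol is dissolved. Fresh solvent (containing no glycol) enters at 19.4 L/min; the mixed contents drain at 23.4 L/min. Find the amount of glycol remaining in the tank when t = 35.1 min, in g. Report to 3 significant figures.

Total volume: dV/dt = Q_in − Q_out = -4.0000 L/min, so V(t) = 368 − 4.0000 t and V(35.1) = 227.60 L.
No glycol enters, so dm/dt = −Q_out · (m/V).
dm/m = −Q_out dt/(V₀ − 4.0000 t); integrating gives ln(m/m₀) = −(Q_out/(Q_in−Q_out)) ln(V/V₀).
m = m₀ (V₀/V)^(Q_out/(Q_in−Q_out)) = 79.8 × (368/227.60)^(-5.8500) = 4.8001 g.

4.80 g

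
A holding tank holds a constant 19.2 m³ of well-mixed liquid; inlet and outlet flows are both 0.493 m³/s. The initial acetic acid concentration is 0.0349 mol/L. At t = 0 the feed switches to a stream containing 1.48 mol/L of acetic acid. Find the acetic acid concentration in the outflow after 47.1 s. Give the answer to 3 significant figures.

1.05 mol/L

Accumulation = in − out for the solute gives V dC/dt = Q(C_in − C).
Time constant τ = V/Q = 19.2/0.493 = 38.945 s.
Integrating: C(t) = C_in + (C₀ − C_in) e^(−t/τ).
C(47.1) = 1.48 + (0.0349 − 1.48)·e^(−47.1/38.945) = 1.48 + (-1.4451)·0.29838 = 1.0488 mol/L.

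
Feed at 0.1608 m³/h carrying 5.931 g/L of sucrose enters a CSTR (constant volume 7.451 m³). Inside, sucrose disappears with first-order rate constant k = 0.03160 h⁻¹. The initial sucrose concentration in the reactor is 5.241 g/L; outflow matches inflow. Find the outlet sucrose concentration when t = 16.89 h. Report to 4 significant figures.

Species balance: V dC/dt = Q C_in − Q C − k V C.
dC/dt = (Q/V) C_in − (Q/V + k) C; effective rate a = Q/V + k = 0.0215810 + 0.03160 = 0.0531810 h⁻¹.
C_ss = Q C_in/(Q + kV) = 2.40682 g/L; C(t) = C_ss + (C₀ − C_ss) e^(−a t).
C(16.89) = 2.40682 + (2.83418)·e^(−0.0531810·16.89) = 2.40682 + (2.83418)·0.407291 = 3.56115 g/L.

3.561 g/L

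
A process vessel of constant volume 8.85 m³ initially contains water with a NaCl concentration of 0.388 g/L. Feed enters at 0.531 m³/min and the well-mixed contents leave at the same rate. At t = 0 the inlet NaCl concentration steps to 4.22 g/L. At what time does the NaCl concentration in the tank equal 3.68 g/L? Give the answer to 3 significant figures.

32.7 min

Species balance: V dC/dt = Q(C_in − C) ⇒ τ = V/Q = 16.667 min.
C(t) = C_in + (C₀ − C_in) e^(−t/τ). Set C = 3.68 and solve for t:
e^(−t/τ) = (C − C_in)/(C₀ − C_in) = (3.68 − 4.22)/(0.388 − 4.22) = 0.14092
t = −τ ln(…) = 16.667 × 1.9596 = 32.660 min.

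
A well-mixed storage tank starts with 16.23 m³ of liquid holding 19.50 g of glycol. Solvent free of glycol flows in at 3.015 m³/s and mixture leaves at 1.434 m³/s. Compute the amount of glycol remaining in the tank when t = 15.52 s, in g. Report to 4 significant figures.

Total volume: dV/dt = Q_in − Q_out = 1.58100 m³/s, so V(t) = 16.23 + 1.58100 t and V(15.52) = 40.7671 m³.
Solute balance: dm/dt = 0 − Q_out C = −Q_out m/V(t).
Separate: dm/m = −Q_out dt/V(t) ⇒ ln(m/m₀) = −(Q_out/(Q_in−Q_out)) ln(V/V₀).
m = m₀ (V₀/V)^(Q_out/(Q_in−Q_out)) = 19.50 × (16.23/40.7671)^(0.907021) = 8.45734 g.

8.457 g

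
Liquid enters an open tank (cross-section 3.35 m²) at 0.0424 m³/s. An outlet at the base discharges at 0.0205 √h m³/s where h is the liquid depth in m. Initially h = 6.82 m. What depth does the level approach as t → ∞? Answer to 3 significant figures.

A dh/dt = Q_in − 0.0205 √h. Steady state requires inflow = outflow:
Q_in = 0.0205 √h_ss ⇒ √h_ss = 0.0424/0.0205 = 2.0683.
h_ss = 2.0683² = 4.2778 m. (Since h₀ = 6.82 m > h_ss, the level will fall toward this value.)

4.28 m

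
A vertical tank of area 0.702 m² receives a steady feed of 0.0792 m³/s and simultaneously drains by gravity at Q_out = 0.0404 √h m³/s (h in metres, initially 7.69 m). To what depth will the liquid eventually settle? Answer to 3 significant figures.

3.84 m

Level balance: A dh/dt = 0.0792 − 0.0404 √h. Setting dh/dt = 0:
Q_in = 0.0404 √h_ss ⇒ √h_ss = 0.0792/0.0404 = 1.9604.
h_ss = 1.9604² = 3.8432 m. (Since h₀ = 7.69 m > h_ss, the level will fall toward this value.)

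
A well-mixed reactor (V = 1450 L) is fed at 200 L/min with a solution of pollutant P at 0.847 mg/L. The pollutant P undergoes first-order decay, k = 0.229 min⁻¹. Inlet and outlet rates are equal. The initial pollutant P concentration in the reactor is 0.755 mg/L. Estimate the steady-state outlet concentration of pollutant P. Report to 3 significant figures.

Species balance: V dC/dt = Q C_in − Q C − k V C.
Steady state (dC/dt = 0): C_ss = Q C_in/(Q + kV) = C_in/(1 + kV/Q).
C_ss = 200·0.847/(200 + 0.229·1450) = 169.40/532.05 = 0.31839 mg/L.

0.318 mg/L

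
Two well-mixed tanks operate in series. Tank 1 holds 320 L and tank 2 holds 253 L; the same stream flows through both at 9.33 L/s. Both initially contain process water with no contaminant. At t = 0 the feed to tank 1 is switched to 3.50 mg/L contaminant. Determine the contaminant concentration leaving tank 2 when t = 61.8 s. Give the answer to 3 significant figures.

Species balance on tank i: dCᵢ/dt = (Cᵢ₋₁ − Cᵢ)/τᵢ with τᵢ = Vᵢ/Q.
τ₁ = 320/9.33 = 34.298 s; τ₂ = 253/9.33 = 27.117 s.
Tank 1: C₁ = C_in(1 − e^(−t/τ₁)). Tank 2 (τ₁ ≠ τ₂): C₂ = C_in[1 − (τ₁ e^(−t/τ₁) − τ₂ e^(−t/τ₂))/(τ₁ − τ₂)].
At t = 61.8: e^(−t/τ₁) = 0.16499, e^(−t/τ₂) = 0.10238.
C₂ = 3.50·[1 − (34.298·0.16499 − 27.117·0.10238)/(7.1811)] = 3.50·0.59859 = 2.0951 mg/L.

2.10 mg/L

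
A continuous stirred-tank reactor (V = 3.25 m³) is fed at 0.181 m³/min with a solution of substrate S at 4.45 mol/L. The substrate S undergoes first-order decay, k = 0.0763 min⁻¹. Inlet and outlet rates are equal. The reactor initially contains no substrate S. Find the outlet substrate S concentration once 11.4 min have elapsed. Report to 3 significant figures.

V dC/dt = Q(C_in − C) − k V C.
dC/dt = (Q/V) C_in − (Q/V + k) C; effective rate a = Q/V + k = 0.055692 + 0.0763 = 0.13199 min⁻¹.
C_ss = Q C_in/(Q + kV) = 1.8776 mol/L; C(t) = C_ss + (C₀ − C_ss) e^(−a t).
C(11.4) = 1.8776 + (-1.8776)·e^(−0.13199·11.4) = 1.8776 + (-1.8776)·0.22208 = 1.4606 mol/L.

1.46 mol/L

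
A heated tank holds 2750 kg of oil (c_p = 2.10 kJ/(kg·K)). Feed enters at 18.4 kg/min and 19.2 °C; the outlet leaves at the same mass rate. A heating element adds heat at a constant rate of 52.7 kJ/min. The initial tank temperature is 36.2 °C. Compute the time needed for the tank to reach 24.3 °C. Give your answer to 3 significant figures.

214 min

Energy balance: M c_p dT/dt = ṁ c_p (T_in − T) + 52.7.
τ = M/ṁ = 149.46 min; T_ss = T_in + Q̇/(ṁ c_p) = 20.564 °C.
T(t) = T_ss + (T₀ − T_ss) e^(−t/τ). Set T = 24.3:
e^(−t/τ) = (24.3 − 20.564)/(36.2 − 20.564) = 0.23894
t = −149.46 · ln(0.23894) = 213.95 min.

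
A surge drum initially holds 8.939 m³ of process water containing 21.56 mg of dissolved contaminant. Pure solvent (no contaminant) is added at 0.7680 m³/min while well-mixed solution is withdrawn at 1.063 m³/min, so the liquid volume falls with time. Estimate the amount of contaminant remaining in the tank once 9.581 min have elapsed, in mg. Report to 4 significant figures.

Total volume: dV/dt = Q_in − Q_out = -0.295000 m³/min, so V(t) = 8.939 − 0.295000 t and V(9.581) = 6.11261 m³.
Solute balance: dm/dt = 0 − Q_out C = −Q_out m/V(t).
Separate: dm/m = −Q_out dt/V(t) ⇒ ln(m/m₀) = −(Q_out/(Q_in−Q_out)) ln(V/V₀).
m = m₀ (V₀/V)^(Q_out/(Q_in−Q_out)) = 21.56 × (8.939/6.11261)^(-3.60339) = 5.48105 mg.

5.481 mg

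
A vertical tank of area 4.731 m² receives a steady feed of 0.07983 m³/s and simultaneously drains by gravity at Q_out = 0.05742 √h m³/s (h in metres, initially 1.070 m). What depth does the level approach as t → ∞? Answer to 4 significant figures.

1.933 m

A dh/dt = Q_in − 0.05742 √h. Steady state requires inflow = outflow:
Q_in = 0.05742 √h_ss ⇒ √h_ss = 0.07983/0.05742 = 1.39028.
h_ss = 1.39028² = 1.93288 m. (Since h₀ = 1.070 m < h_ss, the level will rise toward this value.)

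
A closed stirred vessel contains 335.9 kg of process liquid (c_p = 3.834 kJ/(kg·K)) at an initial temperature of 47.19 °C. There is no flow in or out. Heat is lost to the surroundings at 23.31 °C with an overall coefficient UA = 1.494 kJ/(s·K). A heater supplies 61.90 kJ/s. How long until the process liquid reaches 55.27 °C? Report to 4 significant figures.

M c_p dT/dt = −UA(T − T_amb) + Q̇.
τ = M c_p/UA = 862.008 s; T_ss = T_amb + Q̇/UA = 23.31 + 61.90/1.494 = 64.7424 °C.
T(t) = T_ss + (T₀ − T_ss)e^(−t/τ); set T = 55.27:
t = −τ ln[(T − T_ss)/(T₀ − T_ss)] = −862.008 · ln(0.539664) = 531.694 s.

531.7 s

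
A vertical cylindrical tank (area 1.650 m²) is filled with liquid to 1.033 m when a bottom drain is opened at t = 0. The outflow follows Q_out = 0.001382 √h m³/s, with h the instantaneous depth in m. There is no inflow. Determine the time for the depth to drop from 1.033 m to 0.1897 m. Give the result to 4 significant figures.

1387 s

With no inflow, A dh/dt = −0.001382 √h.
Separate and integrate: 2(√h − √h₀) = −(0.001382/A) t.
t = 2A(√h₀ − √h)/0.001382 = 2·1.650·(√1.033 − √0.1897)/0.001382
  = 3.30000 × (1.01637 − 0.435546) / 0.001382 = 1386.91 s.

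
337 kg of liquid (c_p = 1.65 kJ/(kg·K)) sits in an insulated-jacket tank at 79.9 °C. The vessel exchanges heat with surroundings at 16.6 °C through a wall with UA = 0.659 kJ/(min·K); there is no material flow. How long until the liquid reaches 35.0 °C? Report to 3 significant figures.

1040 min

M c_p dT/dt = −UA(T − T_amb).
τ = M c_p/UA = 843.78 min; T_ss = T_amb = 16.600 °C.
T(t) = T_ss + (T₀ − T_ss)e^(−t/τ); set T = 35.0:
t = −τ ln[(T − T_ss)/(T₀ − T_ss)] = −843.78 · ln(0.29068) = 1042.5 min.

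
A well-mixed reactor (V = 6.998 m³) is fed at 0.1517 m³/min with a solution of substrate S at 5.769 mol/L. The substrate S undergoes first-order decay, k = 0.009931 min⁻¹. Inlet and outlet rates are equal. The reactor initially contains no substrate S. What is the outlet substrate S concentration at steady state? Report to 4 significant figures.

Species balance: V dC/dt = Q C_in − Q C − k V C.
Steady state (dC/dt = 0): C_ss = Q C_in/(Q + kV) = C_in/(1 + kV/Q).
C_ss = 0.1517·5.769/(0.1517 + 0.009931·6.998) = 0.875157/0.221197 = 3.95646 mol/L.

3.956 mol/L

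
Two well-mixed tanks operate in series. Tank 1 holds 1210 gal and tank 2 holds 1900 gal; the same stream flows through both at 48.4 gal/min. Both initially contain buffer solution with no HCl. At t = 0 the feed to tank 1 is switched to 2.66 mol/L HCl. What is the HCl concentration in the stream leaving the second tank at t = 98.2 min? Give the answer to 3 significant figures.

2.15 mol/L

Each tank obeys Vᵢ dCᵢ/dt = Q(Cᵢ₋₁ − Cᵢ), so τᵢ = Vᵢ/Q.
τ₁ = 1210/48.4 = 25.000 min; τ₂ = 1900/48.4 = 39.256 min.
Tank 1: C₁ = C_in(1 − e^(−t/τ₁)). Tank 2 (τ₁ ≠ τ₂): C₂ = C_in[1 − (τ₁ e^(−t/τ₁) − τ₂ e^(−t/τ₂))/(τ₁ − τ₂)].
At t = 98.2: e^(−t/τ₁) = 0.019683, e^(−t/τ₂) = 0.081961.
C₂ = 2.66·[1 − (25.000·0.019683 − 39.256·0.081961)/(-14.256)] = 2.66·0.80883 = 2.1515 mol/L.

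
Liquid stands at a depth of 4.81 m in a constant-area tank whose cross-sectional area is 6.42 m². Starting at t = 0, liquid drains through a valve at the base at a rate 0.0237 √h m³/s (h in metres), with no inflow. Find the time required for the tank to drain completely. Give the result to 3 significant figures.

1190 s

A dh/dt = −Q_out = −0.0237 √h.
Separate and integrate: 2(√h − √h₀) = −(0.0237/A) t.
Set h = 0: 2√h₀ = (0.0237/A) t_empty ⇒ t_empty = 2A√h₀/0.0237.
t_empty = 2·6.42·√4.81/0.0237 = 12.840·2.1932/0.0237 = 1188.2 s.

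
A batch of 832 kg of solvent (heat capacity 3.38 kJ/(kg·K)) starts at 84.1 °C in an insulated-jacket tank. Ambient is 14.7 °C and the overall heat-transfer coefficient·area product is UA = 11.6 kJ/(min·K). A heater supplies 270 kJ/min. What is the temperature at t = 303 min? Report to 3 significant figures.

M c_p dT/dt = −UA(T − T_amb) + Q̇.
dT/dt = (T_ss − T)/τ with T_ss = T_amb + Q̇/UA = 14.7 + 270/11.6 = 37.976 °C, τ = M c_p/UA = 832·3.38/11.6 = 242.43 min.
Solution: T(t) = T_ss + (T₀ − T_ss) e^(−t/τ).
T(303) = 37.976 + (46.124)·0.28655 = 51.193 °C.

51.2 °C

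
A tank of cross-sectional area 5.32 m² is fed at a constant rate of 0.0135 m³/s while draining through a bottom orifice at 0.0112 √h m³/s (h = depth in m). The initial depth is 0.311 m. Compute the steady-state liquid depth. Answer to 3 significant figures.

A dh/dt = Q_in − 0.0112 √h. Steady state requires inflow = outflow:
Q_in = 0.0112 √h_ss ⇒ √h_ss = 0.0135/0.0112 = 1.2054.
h_ss = 1.2054² = 1.4529 m. (Since h₀ = 0.311 m < h_ss, the level will rise toward this value.)

1.45 m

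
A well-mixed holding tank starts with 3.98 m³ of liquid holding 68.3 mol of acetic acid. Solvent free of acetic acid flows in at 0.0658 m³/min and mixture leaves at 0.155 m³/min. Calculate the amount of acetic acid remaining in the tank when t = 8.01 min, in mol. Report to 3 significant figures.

Let m(t) be the amount of acetic acid. Volume: V(t) = V₀ + (Q_in − Q_out) t = 3.98 − 0.089200 t; V(8.01) = 3.2655 m³.
Species balance (pure solvent in): dm/dt = −Q_out · m/V(t).
Separate: dm/m = −Q_out dt/V(t) ⇒ ln(m/m₀) = −(Q_out/(Q_in−Q_out)) ln(V/V₀).
m = m₀ (V₀/V)^(Q_out/(Q_in−Q_out)) = 68.3 × (3.98/3.2655)^(-1.7377) = 48.428 mol.

48.4 mol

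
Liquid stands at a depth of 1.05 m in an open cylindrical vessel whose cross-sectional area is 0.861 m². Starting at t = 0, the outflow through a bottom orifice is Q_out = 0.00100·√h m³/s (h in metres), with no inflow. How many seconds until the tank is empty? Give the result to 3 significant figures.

With no inflow, A dh/dt = −0.00100 √h.
∫ h^(−1/2) dh = −(0.00100/A) ∫ dt, giving 2√h = 2√h₀ − (0.00100/A) t.
Tank is empty when √h = 0: t_empty = 2A√h₀/0.00100.
t_empty = 2·0.861·√1.05/0.00100 = 1.7220·1.0247/0.00100 = 1764.5 s.

1760 s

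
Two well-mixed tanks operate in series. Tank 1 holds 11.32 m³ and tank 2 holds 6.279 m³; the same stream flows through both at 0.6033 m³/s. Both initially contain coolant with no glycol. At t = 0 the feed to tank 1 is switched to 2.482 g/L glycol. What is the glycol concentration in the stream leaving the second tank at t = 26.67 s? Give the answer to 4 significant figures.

1.375 g/L

Each tank obeys Vᵢ dCᵢ/dt = Q(Cᵢ₋₁ − Cᵢ), so τᵢ = Vᵢ/Q.
τ₁ = 11.32/0.6033 = 18.7635 s; τ₂ = 6.279/0.6033 = 10.4078 s.
Solving the cascade with C₁(0)=C₂(0)=0 gives C₂(t) = C_in[1 − (τ₁ e^(−t/τ₁) − τ₂ e^(−t/τ₂))/(τ₁ − τ₂)].
At t = 26.67: e^(−t/τ₁) = 0.241381, e^(−t/τ₂) = 0.0771108.
C₂ = 2.482·[1 − (18.7635·0.241381 − 10.4078·0.0771108)/(8.35571)] = 2.482·0.554007 = 1.37504 g/L.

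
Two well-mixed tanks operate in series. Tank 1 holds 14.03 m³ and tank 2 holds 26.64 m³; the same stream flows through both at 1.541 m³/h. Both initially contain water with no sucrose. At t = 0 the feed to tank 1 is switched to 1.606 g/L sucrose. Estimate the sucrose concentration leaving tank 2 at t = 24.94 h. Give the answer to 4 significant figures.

Species balance on tank i: dCᵢ/dt = (Cᵢ₋₁ − Cᵢ)/τᵢ with τᵢ = Vᵢ/Q.
τ₁ = 14.03/1.541 = 9.10448 h; τ₂ = 26.64/1.541 = 17.2875 h.
Tank 1: C₁ = C_in(1 − e^(−t/τ₁)). Tank 2 (τ₁ ≠ τ₂): C₂ = C_in[1 − (τ₁ e^(−t/τ₁) − τ₂ e^(−t/τ₂))/(τ₁ − τ₂)].
At t = 24.94: e^(−t/τ₁) = 0.0646148, e^(−t/τ₂) = 0.236298.
C₂ = 1.606·[1 − (9.10448·0.0646148 − 17.2875·0.236298)/(-8.18300)] = 1.606·0.572686 = 0.919734 g/L.

0.9197 g/L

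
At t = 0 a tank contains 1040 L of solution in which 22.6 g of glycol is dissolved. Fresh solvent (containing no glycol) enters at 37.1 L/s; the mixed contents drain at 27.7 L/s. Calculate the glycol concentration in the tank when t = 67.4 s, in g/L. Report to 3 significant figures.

0.00332 g/L

Let m(t) be the amount of glycol. Volume: V(t) = V₀ + (Q_in − Q_out) t = 1040 + 9.4000 t; V(67.4) = 1673.6 L.
Solute balance: dm/dt = 0 − Q_out C = −Q_out m/V(t).
Separate: dm/m = −Q_out dt/V(t) ⇒ ln(m/m₀) = −(Q_out/(Q_in−Q_out)) ln(V/V₀).
m = m₀ (V₀/V)^(Q_out/(Q_in−Q_out)) = 22.6 × (1040/1673.6)^(2.9468) = 5.5626 g.
C = m/V = 5.5626/1673.6 = 0.0033238 g/L.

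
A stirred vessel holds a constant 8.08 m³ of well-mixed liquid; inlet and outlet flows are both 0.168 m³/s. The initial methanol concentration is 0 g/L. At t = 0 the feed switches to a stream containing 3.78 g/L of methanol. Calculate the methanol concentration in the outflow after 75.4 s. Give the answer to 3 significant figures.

2.99 g/L

Mass balance on the solute (V constant): V dC/dt = Q(C_in − C).
So dC/dt = (C_in − C)/τ with τ = V/Q = 8.08/0.168 = 48.095 s.
Integrating: C(t) = C_in + (C₀ − C_in) e^(−t/τ).
C(75.4) = 3.78 + (0 − 3.78)·e^(−75.4/48.095) = 3.78 + (-3.7800)·0.20852 = 2.9918 g/L.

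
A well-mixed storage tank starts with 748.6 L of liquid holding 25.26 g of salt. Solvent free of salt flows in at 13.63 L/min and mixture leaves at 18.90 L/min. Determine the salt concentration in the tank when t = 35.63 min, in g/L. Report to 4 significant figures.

0.01599 g/L

Total volume: dV/dt = Q_in − Q_out = -5.27000 L/min, so V(t) = 748.6 − 5.27000 t and V(35.63) = 560.830 L.
Solute balance: dm/dt = 0 − Q_out C = −Q_out m/V(t).
Separate: dm/m = −Q_out dt/V(t) ⇒ ln(m/m₀) = −(Q_out/(Q_in−Q_out)) ln(V/V₀).
m = m₀ (V₀/V)^(Q_out/(Q_in−Q_out)) = 25.26 × (748.6/560.830)^(-3.58634) = 8.96684 g.
C = m/V = 8.96684/560.830 = 0.0159885 g/L.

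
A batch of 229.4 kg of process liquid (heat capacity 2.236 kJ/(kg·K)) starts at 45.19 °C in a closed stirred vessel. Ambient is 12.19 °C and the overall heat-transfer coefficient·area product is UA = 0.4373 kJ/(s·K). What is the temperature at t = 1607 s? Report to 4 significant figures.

M c_p dT/dt = −UA(T − T_amb).
dT/dt = (T_ss − T)/τ with T_ss = T_amb = 12.1900 °C, τ = M c_p/UA = 229.4·2.236/0.4373 = 1172.97 s.
Solution: T(t) = T_ss + (T₀ − T_ss) e^(−t/τ).
T(1607) = 12.1900 + (33.0000)·0.254099 = 20.5753 °C.

20.58 °C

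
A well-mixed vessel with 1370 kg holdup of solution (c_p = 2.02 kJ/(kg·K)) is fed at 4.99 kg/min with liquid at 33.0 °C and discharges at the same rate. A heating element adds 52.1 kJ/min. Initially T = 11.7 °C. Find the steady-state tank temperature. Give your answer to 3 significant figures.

38.2 °C

Energy balance: M c_p dT/dt = ṁ c_p (T_in − T) + 52.1.
At steady state dT/dt = 0 ⇒ T_ss = T_in + Q̇/(ṁ c_p) = 33.0 + 52.1/(4.99·2.02) = 38.169 °C.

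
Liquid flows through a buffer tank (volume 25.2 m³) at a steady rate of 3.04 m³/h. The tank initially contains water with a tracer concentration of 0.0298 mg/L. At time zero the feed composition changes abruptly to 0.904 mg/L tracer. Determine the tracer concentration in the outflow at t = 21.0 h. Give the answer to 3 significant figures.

Species balance on the tank: V dC/dt = Q(C_in − C).
So dC/dt = (C_in − C)/τ with τ = V/Q = 25.2/3.04 = 8.2895 h.
This is linear first-order; C(t) = C_in + (C₀ − C_in) e^(−t/τ).
C(21.0) = 0.904 + (0.0298 − 0.904)·e^(−21.0/8.2895) = 0.904 + (-0.87420)·0.079394 = 0.83459 mg/L.

0.835 mg/L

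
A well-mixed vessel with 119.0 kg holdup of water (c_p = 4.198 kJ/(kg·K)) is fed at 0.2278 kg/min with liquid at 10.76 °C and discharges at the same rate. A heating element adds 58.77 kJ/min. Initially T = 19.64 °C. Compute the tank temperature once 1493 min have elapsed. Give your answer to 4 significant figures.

M c_p dT/dt = ṁ c_p (T_in − T) + Q̇.
τ = M/ṁ = 522.388 min; T_ss = T_in + Q̇/(ṁ c_p) = 10.76 + 58.77/(0.2278·4.198) = 72.2153 °C.
Integrating: T(t) = T_ss + (T₀ − T_ss) e^(−t/τ).
T(1493) = 72.2153 + (-52.5753)·e^(−1493/522.388) = 72.2153 + (-52.5753)·0.0573818 = 69.1985 °C.

69.20 °C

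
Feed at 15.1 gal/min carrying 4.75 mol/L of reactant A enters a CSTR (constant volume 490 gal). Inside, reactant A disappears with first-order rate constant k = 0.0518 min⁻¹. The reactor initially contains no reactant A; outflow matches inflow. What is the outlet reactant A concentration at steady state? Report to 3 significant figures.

V dC/dt = Q(C_in − C) − k V C.
At steady state: 0 = Q C_in − (Q + kV) C_ss, so C_ss = Q C_in/(Q + kV).
C_ss = 15.1·4.75/(15.1 + 0.0518·490) = 71.725/40.482 = 1.7718 mol/L.

1.77 mol/L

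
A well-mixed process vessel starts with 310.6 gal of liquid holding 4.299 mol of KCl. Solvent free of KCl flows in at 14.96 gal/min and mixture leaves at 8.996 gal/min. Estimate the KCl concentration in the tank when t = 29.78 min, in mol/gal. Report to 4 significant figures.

0.004452 mol/gal

Let m(t) be the amount of KCl. Volume: V(t) = V₀ + (Q_in − Q_out) t = 310.6 + 5.96400 t; V(29.78) = 488.208 gal.
Solute balance: dm/dt = 0 − Q_out C = −Q_out m/V(t).
dm/m = −Q_out dt/(V₀ + 5.96400 t); integrating gives ln(m/m₀) = −(Q_out/(Q_in−Q_out)) ln(V/V₀).
m = m₀ (V₀/V)^(Q_out/(Q_in−Q_out)) = 4.299 × (310.6/488.208)^(1.50838) = 2.17328 mol.
C = m/V = 2.17328/488.208 = 0.00445155 mol/gal.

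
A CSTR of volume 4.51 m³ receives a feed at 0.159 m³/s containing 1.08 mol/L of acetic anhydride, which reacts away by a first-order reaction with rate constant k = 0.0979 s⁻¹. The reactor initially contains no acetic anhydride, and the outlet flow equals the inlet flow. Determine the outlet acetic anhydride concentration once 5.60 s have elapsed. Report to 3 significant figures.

0.150 mol/L

Species balance: V dC/dt = Q C_in − Q C − k V C.
This is linear with rate a = Q/V + k = 0.13315 s⁻¹.
C_ss = Q C_in/(Q + kV) = 0.28595 mol/L; C(t) = C_ss + (C₀ − C_ss) e^(−a t).
C(5.60) = 0.28595 + (-0.28595)·e^(−0.13315·5.60) = 0.28595 + (-0.28595)·0.47442 = 0.15029 mol/L.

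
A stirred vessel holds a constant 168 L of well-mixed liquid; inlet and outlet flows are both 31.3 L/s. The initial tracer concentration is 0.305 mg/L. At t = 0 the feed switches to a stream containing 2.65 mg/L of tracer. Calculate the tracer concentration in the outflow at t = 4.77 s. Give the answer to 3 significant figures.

1.69 mg/L

Mass balance on the solute (V constant): V dC/dt = Q(C_in − C).
So dC/dt = (C_in − C)/τ with τ = V/Q = 168/31.3 = 5.3674 s.
Integrating: C(t) = C_in + (C₀ − C_in) e^(−t/τ).
C(4.77) = 2.65 + (0.305 − 2.65)·e^(−4.77/5.3674) = 2.65 + (-2.3450)·0.41119 = 1.6858 mg/L.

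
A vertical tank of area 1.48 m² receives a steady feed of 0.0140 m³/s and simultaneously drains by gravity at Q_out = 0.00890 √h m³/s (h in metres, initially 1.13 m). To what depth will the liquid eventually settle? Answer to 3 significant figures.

2.47 m

Mass balance (ρ constant): A dh/dt = Q_in − 0.00890 √h. At steady state dh/dt = 0:
Q_in = 0.00890 √h_ss ⇒ √h_ss = 0.0140/0.00890 = 1.5730.
h_ss = 1.5730² = 2.4744 m. (Since h₀ = 1.13 m < h_ss, the level will rise toward this value.)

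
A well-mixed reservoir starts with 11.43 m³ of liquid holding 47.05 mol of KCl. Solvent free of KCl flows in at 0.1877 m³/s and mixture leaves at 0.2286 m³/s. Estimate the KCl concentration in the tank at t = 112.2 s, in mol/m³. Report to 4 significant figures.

0.3904 mol/m³

Let m(t) be the amount of KCl. Volume: V(t) = V₀ + (Q_in − Q_out) t = 11.43 − 0.0409000 t; V(112.2) = 6.84102 m³.
No KCl enters, so dm/dt = −Q_out · (m/V).
dm/m = −Q_out dt/(V₀ − 0.0409000 t); integrating gives ln(m/m₀) = −(Q_out/(Q_in−Q_out)) ln(V/V₀).
m = m₀ (V₀/V)^(Q_out/(Q_in−Q_out)) = 47.05 × (11.43/6.84102)^(-5.58924) = 2.67040 mol.
C = m/V = 2.67040/6.84102 = 0.390351 mol/m³.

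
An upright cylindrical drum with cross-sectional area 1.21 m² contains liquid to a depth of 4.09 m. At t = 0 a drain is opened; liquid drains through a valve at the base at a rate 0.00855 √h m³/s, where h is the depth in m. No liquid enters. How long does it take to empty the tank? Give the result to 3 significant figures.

With no inflow, A dh/dt = −0.00855 √h.
Separate and integrate: 2(√h − √h₀) = −(0.00855/A) t.
Tank is empty when √h = 0: t_empty = 2A√h₀/0.00855.
t_empty = 2·1.21·√4.09/0.00855 = 2.4200·2.0224/0.00855 = 572.41 s.

572 s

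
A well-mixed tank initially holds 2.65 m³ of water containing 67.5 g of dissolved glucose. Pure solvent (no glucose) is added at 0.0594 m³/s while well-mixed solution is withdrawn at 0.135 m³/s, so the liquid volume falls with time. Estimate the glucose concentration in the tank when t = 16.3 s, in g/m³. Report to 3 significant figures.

Total volume: dV/dt = Q_in − Q_out = -0.075600 m³/s, so V(t) = 2.65 − 0.075600 t and V(16.3) = 1.4177 m³.
No glucose enters, so dm/dt = −Q_out · (m/V).
dm/m = −Q_out dt/(V₀ − 0.075600 t); integrating gives ln(m/m₀) = −(Q_out/(Q_in−Q_out)) ln(V/V₀).
m = m₀ (V₀/V)^(Q_out/(Q_in−Q_out)) = 67.5 × (2.65/1.4177)^(-1.7857) = 22.090 g.
C = m/V = 22.090/1.4177 = 15.582 g/m³.

15.6 g/m³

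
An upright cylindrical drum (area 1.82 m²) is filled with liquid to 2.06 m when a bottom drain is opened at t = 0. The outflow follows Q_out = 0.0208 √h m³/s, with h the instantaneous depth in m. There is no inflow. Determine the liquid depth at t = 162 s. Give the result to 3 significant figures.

0.260 m

A dh/dt = −Q_out = −0.0208 √h.
Separate and integrate: 2(√h − √h₀) = −(0.0208/A) t.
√h = √2.06 − 0.0208·162/(2·1.82) = 1.4353 − 0.92571 = 0.50956.
h = 0.50956² = 0.25965 m.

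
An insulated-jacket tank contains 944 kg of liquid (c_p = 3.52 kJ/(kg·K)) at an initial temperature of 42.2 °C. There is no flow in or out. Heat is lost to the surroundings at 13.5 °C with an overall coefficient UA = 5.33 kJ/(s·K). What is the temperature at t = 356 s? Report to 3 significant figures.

29.7 °C

M c_p dT/dt = −UA(T − T_amb).
dT/dt = (T_ss − T)/τ with T_ss = T_amb = 13.500 °C, τ = M c_p/UA = 944·3.52/5.33 = 623.43 s.
This is linear first-order; T(t) = T_ss + (T₀ − T_ss) e^(−t/τ).
T(356) = 13.500 + (28.700)·0.56494 = 29.714 °C.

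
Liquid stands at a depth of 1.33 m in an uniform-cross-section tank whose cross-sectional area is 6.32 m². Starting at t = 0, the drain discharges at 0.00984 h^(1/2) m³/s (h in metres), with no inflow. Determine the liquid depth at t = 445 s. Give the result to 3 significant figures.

0.651 m

Volume balance on the tank: A dh/dt = −0.00984 √h.
This is separable: 2 d(√h)/dt = −0.00984/A, so √h = √h₀ − (0.00984/(2A)) t.
√h = √1.33 − 0.00984·445/(2·6.32) = 1.1533 − 0.34642 = 0.80683.
h = 0.80683² = 0.65098 m.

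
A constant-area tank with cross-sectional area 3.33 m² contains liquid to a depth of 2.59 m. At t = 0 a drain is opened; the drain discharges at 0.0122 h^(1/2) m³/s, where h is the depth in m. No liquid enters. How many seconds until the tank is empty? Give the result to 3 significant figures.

With no inflow, A dh/dt = −0.0122 √h.
Separate and integrate: 2(√h − √h₀) = −(0.0122/A) t.
Tank is empty when √h = 0: t_empty = 2A√h₀/0.0122.
t_empty = 2·3.33·√2.59/0.0122 = 6.6600·1.6093/0.0122 = 878.55 s.

879 s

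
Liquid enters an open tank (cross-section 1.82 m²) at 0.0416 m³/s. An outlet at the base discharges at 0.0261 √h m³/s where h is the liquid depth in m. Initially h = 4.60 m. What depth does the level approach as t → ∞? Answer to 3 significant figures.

A dh/dt = Q_in − 0.0261 √h. Steady state requires inflow = outflow:
Q_in = 0.0261 √h_ss ⇒ √h_ss = 0.0416/0.0261 = 1.5939.
h_ss = 1.5939² = 2.5404 m. (Since h₀ = 4.60 m > h_ss, the level will fall toward this value.)

2.54 m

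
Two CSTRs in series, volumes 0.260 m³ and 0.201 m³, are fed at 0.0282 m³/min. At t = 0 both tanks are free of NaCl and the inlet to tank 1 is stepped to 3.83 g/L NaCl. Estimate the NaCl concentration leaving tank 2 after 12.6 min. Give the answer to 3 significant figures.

1.75 g/L

Species balance on tank i: dCᵢ/dt = (Cᵢ₋₁ − Cᵢ)/τᵢ with τᵢ = Vᵢ/Q.
τ₁ = 0.260/0.0282 = 9.2199 min; τ₂ = 0.201/0.0282 = 7.1277 min.
Tank 1: C₁ = C_in(1 − e^(−t/τ₁)). Tank 2 (τ₁ ≠ τ₂): C₂ = C_in[1 − (τ₁ e^(−t/τ₁) − τ₂ e^(−t/τ₂))/(τ₁ − τ₂)].
At t = 12.6: e^(−t/τ₁) = 0.25497, e^(−t/τ₂) = 0.17071.
C₂ = 3.83·[1 − (9.2199·0.25497 − 7.1277·0.17071)/(2.0922)] = 3.83·0.45800 = 1.7541 g/L.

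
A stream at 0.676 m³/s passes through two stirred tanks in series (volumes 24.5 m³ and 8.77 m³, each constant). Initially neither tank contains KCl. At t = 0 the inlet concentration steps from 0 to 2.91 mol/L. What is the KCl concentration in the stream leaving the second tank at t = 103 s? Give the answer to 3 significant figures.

Time constants: τᵢ = Vᵢ/Q for each well-mixed tank.
τ₁ = 24.5/0.676 = 36.243 s; τ₂ = 8.77/0.676 = 12.973 s.
Tank 1: C₁ = C_in(1 − e^(−t/τ₁)). Tank 2 (τ₁ ≠ τ₂): C₂ = C_in[1 − (τ₁ e^(−t/τ₁) − τ₂ e^(−t/τ₂))/(τ₁ − τ₂)].
At t = 103: e^(−t/τ₁) = 0.058311, e^(−t/τ₂) = 0.00035644.
C₂ = 2.91·[1 − (36.243·0.058311 − 12.973·0.00035644)/(23.269)] = 2.91·0.90938 = 2.6463 mol/L.

2.65 mol/L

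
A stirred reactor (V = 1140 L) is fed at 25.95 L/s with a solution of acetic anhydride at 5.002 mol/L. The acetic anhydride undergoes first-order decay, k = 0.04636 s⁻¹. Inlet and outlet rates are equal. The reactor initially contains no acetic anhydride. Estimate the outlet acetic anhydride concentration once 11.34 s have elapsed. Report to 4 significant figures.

Accumulation = in − out − consumed: V dC/dt = Q C_in − Q C − k V C.
dC/dt = (Q/V) C_in − (Q/V + k) C; effective rate a = Q/V + k = 0.0227632 + 0.04636 = 0.0691232 s⁻¹.
C_ss = Q C_in/(Q + kV) = 1.64722 mol/L; C(t) = C_ss + (C₀ − C_ss) e^(−a t).
C(11.34) = 1.64722 + (-1.64722)·e^(−0.0691232·11.34) = 1.64722 + (-1.64722)·0.456642 = 0.895033 mol/L.

0.8950 mol/L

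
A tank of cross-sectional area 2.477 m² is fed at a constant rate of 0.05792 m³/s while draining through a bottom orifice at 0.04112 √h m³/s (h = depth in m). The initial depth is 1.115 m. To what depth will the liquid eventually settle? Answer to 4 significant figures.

1.984 m

Volume balance on the tank: A dh/dt = Q_in − 0.04112 √h. At steady state dh/dt = 0:
Q_in = 0.04112 √h_ss ⇒ √h_ss = 0.05792/0.04112 = 1.40856.
h_ss = 1.40856² = 1.98404 m. (Since h₀ = 1.115 m < h_ss, the level will rise toward this value.)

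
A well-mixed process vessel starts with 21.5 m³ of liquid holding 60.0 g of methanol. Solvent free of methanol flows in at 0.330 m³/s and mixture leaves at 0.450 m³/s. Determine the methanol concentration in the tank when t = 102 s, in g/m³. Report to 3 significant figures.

0.275 g/m³

Let m(t) be the amount of methanol. Volume: V(t) = V₀ + (Q_in − Q_out) t = 21.5 − 0.12000 t; V(102) = 9.2600 m³.
Species balance (pure solvent in): dm/dt = −Q_out · m/V(t).
dm/m = −Q_out dt/(V₀ − 0.12000 t); integrating gives ln(m/m₀) = −(Q_out/(Q_in−Q_out)) ln(V/V₀).
m = m₀ (V₀/V)^(Q_out/(Q_in−Q_out)) = 60.0 × (21.5/9.2600)^(-3.7500) = 2.5486 g.
C = m/V = 2.5486/9.2600 = 0.27522 g/m³.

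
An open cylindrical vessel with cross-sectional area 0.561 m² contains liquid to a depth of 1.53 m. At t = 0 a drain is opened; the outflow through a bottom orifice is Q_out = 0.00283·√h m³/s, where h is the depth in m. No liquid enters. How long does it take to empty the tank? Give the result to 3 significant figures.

With no inflow, A dh/dt = −0.00283 √h.
Separate and integrate: 2(√h − √h₀) = −(0.00283/A) t.
Set h = 0: 2√h₀ = (0.00283/A) t_empty ⇒ t_empty = 2A√h₀/0.00283.
t_empty = 2·0.561·√1.53/0.00283 = 1.1220·1.2369/0.00283 = 490.40 s.

490 s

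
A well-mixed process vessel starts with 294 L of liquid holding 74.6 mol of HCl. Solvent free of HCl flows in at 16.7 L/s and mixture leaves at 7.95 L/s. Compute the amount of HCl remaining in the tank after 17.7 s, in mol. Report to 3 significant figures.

Let m(t) be the amount of HCl. Volume: V(t) = V₀ + (Q_in − Q_out) t = 294 + 8.7500 t; V(17.7) = 448.88 L.
No HCl enters, so dm/dt = −Q_out · (m/V).
Separate: dm/m = −Q_out dt/V(t) ⇒ ln(m/m₀) = −(Q_out/(Q_in−Q_out)) ln(V/V₀).
m = m₀ (V₀/V)^(Q_out/(Q_in−Q_out)) = 74.6 × (294/448.88)^(0.90857) = 50.788 mol.

50.8 mol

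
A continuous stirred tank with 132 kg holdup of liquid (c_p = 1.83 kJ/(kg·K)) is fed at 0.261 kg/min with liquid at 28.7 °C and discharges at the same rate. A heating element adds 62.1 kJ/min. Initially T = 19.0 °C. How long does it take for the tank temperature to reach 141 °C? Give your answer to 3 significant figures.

1040 min

M c_p dT/dt = ṁ c_p (T_in − T) + Q̇.
τ = M/ṁ = 505.75 min; T_ss = T_in + Q̇/(ṁ c_p) = 158.72 °C.
T(t) = T_ss + (T₀ − T_ss) e^(−t/τ). Set T = 141:
e^(−t/τ) = (141 − 158.72)/(19.0 − 158.72) = 0.12681
t = −505.75 · ln(0.12681) = 1044.4 min.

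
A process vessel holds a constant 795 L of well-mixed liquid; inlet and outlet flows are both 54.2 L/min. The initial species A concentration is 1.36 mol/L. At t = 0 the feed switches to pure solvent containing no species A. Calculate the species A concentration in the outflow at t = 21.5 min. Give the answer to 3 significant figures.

Species balance on the tank: V dC/dt = Q(C_in − C).
So dC/dt = (C_in − C)/τ with τ = V/Q = 795/54.2 = 14.668 min.
This is linear first-order; C(t) = C_in + (C₀ − C_in) e^(−t/τ).
C(21.5) = 0 + (1.36 − 0)·e^(−21.5/14.668) = 0 + (1.3600)·0.23090 = 0.31402 mol/L.

0.314 mol/L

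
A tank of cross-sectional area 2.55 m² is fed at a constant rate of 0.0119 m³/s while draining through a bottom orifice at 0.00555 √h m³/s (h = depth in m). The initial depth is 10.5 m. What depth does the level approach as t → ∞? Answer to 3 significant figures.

4.60 m

Volume balance on the tank: A dh/dt = Q_in − 0.00555 √h. At steady state dh/dt = 0:
Q_in = 0.00555 √h_ss ⇒ √h_ss = 0.0119/0.00555 = 2.1441.
h_ss = 2.1441² = 4.5974 m. (Since h₀ = 10.5 m > h_ss, the level will fall toward this value.)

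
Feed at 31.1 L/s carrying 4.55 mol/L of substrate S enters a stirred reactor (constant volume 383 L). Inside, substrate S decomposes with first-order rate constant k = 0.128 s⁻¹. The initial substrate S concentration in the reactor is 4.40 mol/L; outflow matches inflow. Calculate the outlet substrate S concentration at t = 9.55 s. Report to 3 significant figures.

Accumulation = in − out − consumed: V dC/dt = Q C_in − Q C − k V C.
This is linear with rate a = Q/V + k = 0.20920 s⁻¹.
C_ss = Q C_in/(Q + kV) = 1.7661 mol/L; C(t) = C_ss + (C₀ − C_ss) e^(−a t).
C(9.55) = 1.7661 + (2.6339)·e^(−0.20920·9.55) = 1.7661 + (2.6339)·0.13562 = 2.1233 mol/L.

2.12 mol/L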